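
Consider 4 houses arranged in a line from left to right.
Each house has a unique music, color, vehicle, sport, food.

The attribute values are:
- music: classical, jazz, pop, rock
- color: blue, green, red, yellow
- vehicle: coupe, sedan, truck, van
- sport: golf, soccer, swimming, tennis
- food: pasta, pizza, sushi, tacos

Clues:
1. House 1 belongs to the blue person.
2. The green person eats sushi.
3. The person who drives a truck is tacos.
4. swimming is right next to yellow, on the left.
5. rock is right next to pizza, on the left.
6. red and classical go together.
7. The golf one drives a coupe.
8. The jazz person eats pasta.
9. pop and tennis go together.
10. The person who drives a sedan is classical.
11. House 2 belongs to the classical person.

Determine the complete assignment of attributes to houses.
Solution:

House | Music | Color | Vehicle | Sport | Food
----------------------------------------------
  1   | rock | blue | truck | soccer | tacos
  2   | classical | red | sedan | swimming | pizza
  3   | jazz | yellow | coupe | golf | pasta
  4   | pop | green | van | tennis | sushi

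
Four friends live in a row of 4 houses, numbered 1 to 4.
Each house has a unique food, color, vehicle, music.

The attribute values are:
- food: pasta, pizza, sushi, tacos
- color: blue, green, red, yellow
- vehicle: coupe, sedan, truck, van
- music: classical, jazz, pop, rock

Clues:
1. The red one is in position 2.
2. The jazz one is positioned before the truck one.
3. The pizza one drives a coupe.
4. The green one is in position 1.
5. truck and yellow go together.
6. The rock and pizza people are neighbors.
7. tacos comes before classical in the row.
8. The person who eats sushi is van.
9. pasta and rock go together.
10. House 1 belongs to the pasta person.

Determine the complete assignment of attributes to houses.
Solution:

House | Food | Color | Vehicle | Music
--------------------------------------
  1   | pasta | green | sedan | rock
  2   | pizza | red | coupe | jazz
  3   | tacos | yellow | truck | pop
  4   | sushi | blue | van | classical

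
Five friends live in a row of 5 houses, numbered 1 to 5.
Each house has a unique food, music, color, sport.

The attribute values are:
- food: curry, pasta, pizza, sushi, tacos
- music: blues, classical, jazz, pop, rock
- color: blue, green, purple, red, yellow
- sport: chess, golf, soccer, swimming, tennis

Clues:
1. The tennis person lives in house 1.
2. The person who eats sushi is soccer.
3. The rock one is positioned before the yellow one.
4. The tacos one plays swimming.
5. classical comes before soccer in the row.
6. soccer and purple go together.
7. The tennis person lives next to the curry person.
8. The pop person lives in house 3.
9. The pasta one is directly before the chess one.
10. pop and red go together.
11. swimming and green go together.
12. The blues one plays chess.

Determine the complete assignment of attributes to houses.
Solution:

House | Food | Music | Color | Sport
------------------------------------
  1   | pasta | rock | blue | tennis
  2   | curry | blues | yellow | chess
  3   | pizza | pop | red | golf
  4   | tacos | classical | green | swimming
  5   | sushi | jazz | purple | soccer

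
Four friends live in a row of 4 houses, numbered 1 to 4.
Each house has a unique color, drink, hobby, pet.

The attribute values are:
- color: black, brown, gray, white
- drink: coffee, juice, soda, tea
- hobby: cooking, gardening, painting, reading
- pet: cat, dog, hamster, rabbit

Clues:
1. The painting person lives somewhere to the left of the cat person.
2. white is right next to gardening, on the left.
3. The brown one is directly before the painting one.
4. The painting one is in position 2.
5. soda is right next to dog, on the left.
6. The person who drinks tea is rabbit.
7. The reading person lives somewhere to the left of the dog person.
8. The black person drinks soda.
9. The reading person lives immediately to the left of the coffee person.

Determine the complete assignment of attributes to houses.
Solution:

House | Color | Drink | Hobby | Pet
-----------------------------------
  1   | brown | tea | reading | rabbit
  2   | white | coffee | painting | hamster
  3   | black | soda | gardening | cat
  4   | gray | juice | cooking | dog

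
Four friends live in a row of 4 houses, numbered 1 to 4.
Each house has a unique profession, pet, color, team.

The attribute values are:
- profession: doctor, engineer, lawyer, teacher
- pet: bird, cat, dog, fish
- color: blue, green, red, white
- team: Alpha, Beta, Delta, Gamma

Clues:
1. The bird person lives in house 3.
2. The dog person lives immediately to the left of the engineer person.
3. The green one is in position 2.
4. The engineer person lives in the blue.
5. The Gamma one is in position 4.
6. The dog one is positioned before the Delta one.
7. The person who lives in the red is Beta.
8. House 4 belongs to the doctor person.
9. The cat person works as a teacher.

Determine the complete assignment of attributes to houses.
Solution:

House | Profession | Pet | Color | Team
---------------------------------------
  1   | teacher | cat | red | Beta
  2   | lawyer | dog | green | Alpha
  3   | engineer | bird | blue | Delta
  4   | doctor | fish | white | Gamma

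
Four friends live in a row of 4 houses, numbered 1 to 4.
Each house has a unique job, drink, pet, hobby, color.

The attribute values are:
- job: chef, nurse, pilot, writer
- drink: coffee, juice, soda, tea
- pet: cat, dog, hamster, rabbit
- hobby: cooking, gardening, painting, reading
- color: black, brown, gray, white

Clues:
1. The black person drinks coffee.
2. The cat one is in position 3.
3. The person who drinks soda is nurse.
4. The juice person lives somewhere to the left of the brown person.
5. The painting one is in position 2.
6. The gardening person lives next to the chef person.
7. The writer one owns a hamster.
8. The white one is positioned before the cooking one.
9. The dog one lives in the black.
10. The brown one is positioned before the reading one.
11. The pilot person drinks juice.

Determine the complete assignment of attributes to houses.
Solution:

House | Job | Drink | Pet | Hobby | Color
-----------------------------------------
  1   | pilot | juice | rabbit | gardening | white
  2   | chef | coffee | dog | painting | black
  3   | nurse | soda | cat | cooking | brown
  4   | writer | tea | hamster | reading | gray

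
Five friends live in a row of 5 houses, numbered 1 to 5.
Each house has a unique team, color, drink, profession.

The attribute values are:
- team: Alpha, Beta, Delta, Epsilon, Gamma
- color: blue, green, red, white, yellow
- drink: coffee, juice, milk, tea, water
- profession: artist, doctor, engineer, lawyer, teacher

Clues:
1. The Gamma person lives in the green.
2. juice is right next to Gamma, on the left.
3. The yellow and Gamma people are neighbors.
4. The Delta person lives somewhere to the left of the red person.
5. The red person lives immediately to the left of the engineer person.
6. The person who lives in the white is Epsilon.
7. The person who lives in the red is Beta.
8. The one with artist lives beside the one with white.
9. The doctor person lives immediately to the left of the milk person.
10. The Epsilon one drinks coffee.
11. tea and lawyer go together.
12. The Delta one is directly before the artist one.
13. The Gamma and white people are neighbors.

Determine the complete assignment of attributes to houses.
Solution:

House | Team | Color | Drink | Profession
-----------------------------------------
  1   | Delta | yellow | juice | doctor
  2   | Gamma | green | milk | artist
  3   | Epsilon | white | coffee | teacher
  4   | Beta | red | tea | lawyer
  5   | Alpha | blue | water | engineer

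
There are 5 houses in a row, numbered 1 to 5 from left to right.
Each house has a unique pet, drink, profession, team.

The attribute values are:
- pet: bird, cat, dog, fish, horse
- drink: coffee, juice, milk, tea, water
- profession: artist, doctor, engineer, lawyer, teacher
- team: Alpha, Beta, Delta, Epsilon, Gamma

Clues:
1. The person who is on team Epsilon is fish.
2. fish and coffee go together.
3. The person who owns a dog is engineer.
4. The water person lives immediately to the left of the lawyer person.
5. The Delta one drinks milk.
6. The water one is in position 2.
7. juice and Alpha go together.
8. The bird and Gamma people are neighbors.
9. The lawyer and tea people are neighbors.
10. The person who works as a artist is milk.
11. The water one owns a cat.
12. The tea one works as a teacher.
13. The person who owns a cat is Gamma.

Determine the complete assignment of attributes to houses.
Solution:

House | Pet | Drink | Profession | Team
---------------------------------------
  1   | bird | milk | artist | Delta
  2   | cat | water | doctor | Gamma
  3   | fish | coffee | lawyer | Epsilon
  4   | horse | tea | teacher | Beta
  5   | dog | juice | engineer | Alpha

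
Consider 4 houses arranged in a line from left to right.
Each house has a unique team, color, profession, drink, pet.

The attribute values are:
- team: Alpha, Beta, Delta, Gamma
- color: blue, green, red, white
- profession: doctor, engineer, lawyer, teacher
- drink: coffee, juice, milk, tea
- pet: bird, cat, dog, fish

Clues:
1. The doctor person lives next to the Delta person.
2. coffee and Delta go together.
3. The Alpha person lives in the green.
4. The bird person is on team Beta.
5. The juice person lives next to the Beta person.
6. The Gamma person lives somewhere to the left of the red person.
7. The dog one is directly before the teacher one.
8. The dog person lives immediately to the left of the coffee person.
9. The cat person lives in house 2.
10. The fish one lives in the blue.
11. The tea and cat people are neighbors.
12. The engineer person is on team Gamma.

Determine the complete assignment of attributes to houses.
Solution:

House | Team | Color | Profession | Drink | Pet
-----------------------------------------------
  1   | Alpha | green | doctor | tea | dog
  2   | Delta | white | teacher | coffee | cat
  3   | Gamma | blue | engineer | juice | fish
  4   | Beta | red | lawyer | milk | bird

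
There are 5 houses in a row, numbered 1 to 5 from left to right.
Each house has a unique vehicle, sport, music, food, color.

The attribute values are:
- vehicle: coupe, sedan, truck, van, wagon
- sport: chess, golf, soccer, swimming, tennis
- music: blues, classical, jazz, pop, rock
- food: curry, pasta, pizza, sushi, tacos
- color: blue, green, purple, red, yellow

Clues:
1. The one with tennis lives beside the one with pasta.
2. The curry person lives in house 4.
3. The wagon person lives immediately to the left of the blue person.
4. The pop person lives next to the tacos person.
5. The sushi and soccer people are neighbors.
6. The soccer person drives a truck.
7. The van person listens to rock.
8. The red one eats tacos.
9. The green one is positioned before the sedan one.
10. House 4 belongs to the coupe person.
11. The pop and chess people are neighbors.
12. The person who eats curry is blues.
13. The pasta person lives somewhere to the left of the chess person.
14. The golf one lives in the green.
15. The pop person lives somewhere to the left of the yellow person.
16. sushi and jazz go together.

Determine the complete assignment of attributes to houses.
Solution:

House | Vehicle | Sport | Music | Food | Color
----------------------------------------------
  1   | wagon | tennis | jazz | sushi | purple
  2   | truck | soccer | pop | pasta | blue
  3   | van | chess | rock | tacos | red
  4   | coupe | golf | blues | curry | green
  5   | sedan | swimming | classical | pizza | yellow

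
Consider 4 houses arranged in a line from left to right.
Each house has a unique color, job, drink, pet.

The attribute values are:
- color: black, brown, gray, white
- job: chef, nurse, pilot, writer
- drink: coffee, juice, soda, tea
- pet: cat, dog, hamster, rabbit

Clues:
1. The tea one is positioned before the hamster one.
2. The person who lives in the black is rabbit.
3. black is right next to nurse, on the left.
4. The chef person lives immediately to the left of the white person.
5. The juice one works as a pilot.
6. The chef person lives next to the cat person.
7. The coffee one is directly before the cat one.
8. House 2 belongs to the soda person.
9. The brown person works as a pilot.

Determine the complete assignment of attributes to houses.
Solution:

House | Color | Job | Drink | Pet
---------------------------------
  1   | black | chef | coffee | rabbit
  2   | white | nurse | soda | cat
  3   | gray | writer | tea | dog
  4   | brown | pilot | juice | hamster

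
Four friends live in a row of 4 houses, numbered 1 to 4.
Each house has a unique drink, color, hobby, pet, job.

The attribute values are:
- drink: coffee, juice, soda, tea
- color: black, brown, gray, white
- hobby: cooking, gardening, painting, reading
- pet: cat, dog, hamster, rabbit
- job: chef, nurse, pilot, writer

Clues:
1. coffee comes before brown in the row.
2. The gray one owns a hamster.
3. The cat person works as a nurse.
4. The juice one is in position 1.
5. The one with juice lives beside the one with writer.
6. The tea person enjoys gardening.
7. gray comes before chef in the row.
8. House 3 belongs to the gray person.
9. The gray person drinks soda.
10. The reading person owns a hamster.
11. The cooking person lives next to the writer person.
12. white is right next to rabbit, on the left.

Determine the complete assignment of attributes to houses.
Solution:

House | Drink | Color | Hobby | Pet | Job
-----------------------------------------
  1   | juice | white | cooking | cat | nurse
  2   | coffee | black | painting | rabbit | writer
  3   | soda | gray | reading | hamster | pilot
  4   | tea | brown | gardening | dog | chef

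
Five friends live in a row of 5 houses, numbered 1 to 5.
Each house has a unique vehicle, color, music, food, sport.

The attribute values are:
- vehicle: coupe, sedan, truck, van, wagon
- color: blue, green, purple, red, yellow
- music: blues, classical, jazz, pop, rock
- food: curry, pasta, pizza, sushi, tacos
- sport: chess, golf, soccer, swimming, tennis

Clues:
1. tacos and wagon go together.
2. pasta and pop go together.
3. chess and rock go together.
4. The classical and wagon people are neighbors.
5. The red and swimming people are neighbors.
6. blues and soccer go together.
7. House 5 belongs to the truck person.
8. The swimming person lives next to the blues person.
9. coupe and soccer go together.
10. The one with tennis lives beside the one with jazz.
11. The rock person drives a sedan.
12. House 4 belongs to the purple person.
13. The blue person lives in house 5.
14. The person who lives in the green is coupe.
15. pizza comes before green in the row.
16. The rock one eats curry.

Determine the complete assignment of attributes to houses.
Solution:

House | Vehicle | Color | Music | Food | Sport
----------------------------------------------
  1   | van | red | classical | pizza | tennis
  2   | wagon | yellow | jazz | tacos | swimming
  3   | coupe | green | blues | sushi | soccer
  4   | sedan | purple | rock | curry | chess
  5   | truck | blue | pop | pasta | golf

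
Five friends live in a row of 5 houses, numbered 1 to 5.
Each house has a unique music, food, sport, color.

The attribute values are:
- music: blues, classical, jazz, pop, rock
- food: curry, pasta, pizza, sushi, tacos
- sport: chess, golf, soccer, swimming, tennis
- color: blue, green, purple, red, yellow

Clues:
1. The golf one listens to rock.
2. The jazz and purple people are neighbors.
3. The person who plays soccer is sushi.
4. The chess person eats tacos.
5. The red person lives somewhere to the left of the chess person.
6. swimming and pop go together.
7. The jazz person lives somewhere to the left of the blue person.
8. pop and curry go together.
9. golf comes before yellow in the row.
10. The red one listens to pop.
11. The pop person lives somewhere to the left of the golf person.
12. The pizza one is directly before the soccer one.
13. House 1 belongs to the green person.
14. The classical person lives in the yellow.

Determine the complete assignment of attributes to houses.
Solution:

House | Music | Food | Sport | Color
------------------------------------
  1   | jazz | pizza | tennis | green
  2   | blues | sushi | soccer | purple
  3   | pop | curry | swimming | red
  4   | rock | pasta | golf | blue
  5   | classical | tacos | chess | yellow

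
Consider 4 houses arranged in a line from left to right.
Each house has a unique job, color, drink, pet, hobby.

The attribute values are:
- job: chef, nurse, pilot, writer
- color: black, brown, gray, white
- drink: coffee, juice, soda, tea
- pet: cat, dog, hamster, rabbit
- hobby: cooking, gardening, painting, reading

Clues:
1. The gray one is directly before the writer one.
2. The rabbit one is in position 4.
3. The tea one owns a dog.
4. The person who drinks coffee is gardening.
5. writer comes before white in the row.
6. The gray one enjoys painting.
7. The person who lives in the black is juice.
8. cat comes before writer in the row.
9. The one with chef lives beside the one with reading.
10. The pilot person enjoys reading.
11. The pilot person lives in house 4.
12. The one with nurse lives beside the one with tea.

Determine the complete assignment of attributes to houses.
Solution:

House | Job | Color | Drink | Pet | Hobby
-----------------------------------------
  1   | nurse | gray | soda | cat | painting
  2   | writer | brown | tea | dog | cooking
  3   | chef | white | coffee | hamster | gardening
  4   | pilot | black | juice | rabbit | reading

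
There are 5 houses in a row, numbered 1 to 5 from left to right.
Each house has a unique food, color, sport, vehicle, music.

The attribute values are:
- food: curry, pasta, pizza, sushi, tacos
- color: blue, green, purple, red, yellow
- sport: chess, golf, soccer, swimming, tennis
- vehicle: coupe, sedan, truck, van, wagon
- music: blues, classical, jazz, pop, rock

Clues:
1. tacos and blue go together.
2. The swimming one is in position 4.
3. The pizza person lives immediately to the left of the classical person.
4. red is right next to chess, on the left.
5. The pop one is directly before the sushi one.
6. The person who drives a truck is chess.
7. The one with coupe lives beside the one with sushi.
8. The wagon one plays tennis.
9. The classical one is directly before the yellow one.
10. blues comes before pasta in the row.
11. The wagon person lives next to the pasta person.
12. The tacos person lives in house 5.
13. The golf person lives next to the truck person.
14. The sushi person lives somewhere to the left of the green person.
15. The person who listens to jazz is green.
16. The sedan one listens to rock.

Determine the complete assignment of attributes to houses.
Solution:

House | Food | Color | Sport | Vehicle | Music
----------------------------------------------
  1   | pizza | red | golf | coupe | pop
  2   | sushi | purple | chess | truck | classical
  3   | curry | yellow | tennis | wagon | blues
  4   | pasta | green | swimming | van | jazz
  5   | tacos | blue | soccer | sedan | rock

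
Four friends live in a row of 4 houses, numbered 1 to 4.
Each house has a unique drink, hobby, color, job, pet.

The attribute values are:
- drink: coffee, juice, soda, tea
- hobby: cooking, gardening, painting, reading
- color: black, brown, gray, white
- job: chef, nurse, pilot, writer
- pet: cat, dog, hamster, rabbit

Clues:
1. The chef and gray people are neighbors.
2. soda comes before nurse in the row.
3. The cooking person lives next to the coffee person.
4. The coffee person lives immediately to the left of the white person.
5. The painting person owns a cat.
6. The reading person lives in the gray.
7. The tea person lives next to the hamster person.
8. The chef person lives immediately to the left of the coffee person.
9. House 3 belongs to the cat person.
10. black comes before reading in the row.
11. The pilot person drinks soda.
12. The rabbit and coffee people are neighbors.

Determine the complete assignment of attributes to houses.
Solution:

House | Drink | Hobby | Color | Job | Pet
-----------------------------------------
  1   | tea | cooking | black | chef | rabbit
  2   | coffee | reading | gray | writer | hamster
  3   | soda | painting | white | pilot | cat
  4   | juice | gardening | brown | nurse | dog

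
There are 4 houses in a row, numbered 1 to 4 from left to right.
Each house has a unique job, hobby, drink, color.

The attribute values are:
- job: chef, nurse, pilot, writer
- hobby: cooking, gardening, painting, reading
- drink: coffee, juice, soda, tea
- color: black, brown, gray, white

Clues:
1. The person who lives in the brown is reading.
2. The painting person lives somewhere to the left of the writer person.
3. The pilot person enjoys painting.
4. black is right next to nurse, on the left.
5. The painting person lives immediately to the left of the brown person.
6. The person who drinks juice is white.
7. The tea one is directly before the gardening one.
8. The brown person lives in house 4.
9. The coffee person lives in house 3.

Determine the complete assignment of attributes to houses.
Solution:

House | Job | Hobby | Drink | Color
-----------------------------------
  1   | chef | cooking | tea | black
  2   | nurse | gardening | juice | white
  3   | pilot | painting | coffee | gray
  4   | writer | reading | soda | brown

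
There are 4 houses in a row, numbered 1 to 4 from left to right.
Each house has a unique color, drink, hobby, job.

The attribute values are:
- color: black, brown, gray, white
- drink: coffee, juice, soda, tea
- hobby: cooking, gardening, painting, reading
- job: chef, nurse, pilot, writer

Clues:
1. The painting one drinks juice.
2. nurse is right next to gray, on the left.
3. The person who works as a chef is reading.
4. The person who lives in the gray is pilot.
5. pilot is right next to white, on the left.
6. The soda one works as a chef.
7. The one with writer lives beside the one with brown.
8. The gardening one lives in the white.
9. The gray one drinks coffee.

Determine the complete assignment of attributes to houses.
Solution:

House | Color | Drink | Hobby | Job
-----------------------------------
  1   | black | juice | painting | nurse
  2   | gray | coffee | cooking | pilot
  3   | white | tea | gardening | writer
  4   | brown | soda | reading | chef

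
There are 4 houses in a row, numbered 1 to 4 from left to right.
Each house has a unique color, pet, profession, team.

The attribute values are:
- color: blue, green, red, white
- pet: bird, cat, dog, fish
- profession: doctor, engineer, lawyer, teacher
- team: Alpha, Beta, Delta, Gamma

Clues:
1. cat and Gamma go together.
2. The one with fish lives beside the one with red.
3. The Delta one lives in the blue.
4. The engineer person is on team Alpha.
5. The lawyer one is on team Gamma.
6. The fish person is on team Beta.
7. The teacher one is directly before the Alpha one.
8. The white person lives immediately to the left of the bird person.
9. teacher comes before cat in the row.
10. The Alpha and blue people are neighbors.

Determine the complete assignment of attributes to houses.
Solution:

House | Color | Pet | Profession | Team
---------------------------------------
  1   | white | fish | teacher | Beta
  2   | red | bird | engineer | Alpha
  3   | blue | dog | doctor | Delta
  4   | green | cat | lawyer | Gamma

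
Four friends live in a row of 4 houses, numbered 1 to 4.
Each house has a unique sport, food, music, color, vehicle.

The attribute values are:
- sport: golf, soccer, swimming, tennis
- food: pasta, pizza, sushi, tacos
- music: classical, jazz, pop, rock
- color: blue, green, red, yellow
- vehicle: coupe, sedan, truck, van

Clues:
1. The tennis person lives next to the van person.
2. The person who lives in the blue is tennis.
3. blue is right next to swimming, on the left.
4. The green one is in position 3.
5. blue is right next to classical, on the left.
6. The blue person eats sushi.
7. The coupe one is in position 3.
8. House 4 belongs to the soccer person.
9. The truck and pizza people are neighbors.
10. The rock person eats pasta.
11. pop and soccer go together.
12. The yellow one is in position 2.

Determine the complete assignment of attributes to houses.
Solution:

House | Sport | Food | Music | Color | Vehicle
----------------------------------------------
  1   | tennis | sushi | jazz | blue | truck
  2   | swimming | pizza | classical | yellow | van
  3   | golf | pasta | rock | green | coupe
  4   | soccer | tacos | pop | red | sedan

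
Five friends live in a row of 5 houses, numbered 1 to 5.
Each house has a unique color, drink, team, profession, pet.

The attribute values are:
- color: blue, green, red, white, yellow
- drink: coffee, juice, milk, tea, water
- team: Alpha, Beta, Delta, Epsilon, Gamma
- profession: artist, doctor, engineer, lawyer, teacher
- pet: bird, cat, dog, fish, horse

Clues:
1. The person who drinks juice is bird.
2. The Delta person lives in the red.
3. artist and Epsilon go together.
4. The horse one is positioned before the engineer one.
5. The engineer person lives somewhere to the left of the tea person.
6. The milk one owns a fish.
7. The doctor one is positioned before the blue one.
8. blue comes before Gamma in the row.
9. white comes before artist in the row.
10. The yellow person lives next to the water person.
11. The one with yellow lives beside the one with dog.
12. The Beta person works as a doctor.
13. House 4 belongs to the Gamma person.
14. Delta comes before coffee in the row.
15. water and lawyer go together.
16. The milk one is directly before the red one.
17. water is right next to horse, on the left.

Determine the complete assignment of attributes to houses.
Solution:

House | Color | Drink | Team | Profession | Pet
-----------------------------------------------
  1   | yellow | milk | Beta | doctor | fish
  2   | red | water | Delta | lawyer | dog
  3   | blue | coffee | Alpha | teacher | horse
  4   | white | juice | Gamma | engineer | bird
  5   | green | tea | Epsilon | artist | cat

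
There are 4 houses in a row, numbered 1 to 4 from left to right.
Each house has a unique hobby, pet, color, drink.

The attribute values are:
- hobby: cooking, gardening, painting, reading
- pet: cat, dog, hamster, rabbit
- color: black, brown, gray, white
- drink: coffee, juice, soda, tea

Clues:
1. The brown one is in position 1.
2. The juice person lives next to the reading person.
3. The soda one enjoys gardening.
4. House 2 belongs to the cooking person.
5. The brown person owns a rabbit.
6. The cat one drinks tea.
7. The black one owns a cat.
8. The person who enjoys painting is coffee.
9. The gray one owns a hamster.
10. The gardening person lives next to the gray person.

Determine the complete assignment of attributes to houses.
Solution:

House | Hobby | Pet | Color | Drink
-----------------------------------
  1   | gardening | rabbit | brown | soda
  2   | cooking | hamster | gray | juice
  3   | reading | cat | black | tea
  4   | painting | dog | white | coffee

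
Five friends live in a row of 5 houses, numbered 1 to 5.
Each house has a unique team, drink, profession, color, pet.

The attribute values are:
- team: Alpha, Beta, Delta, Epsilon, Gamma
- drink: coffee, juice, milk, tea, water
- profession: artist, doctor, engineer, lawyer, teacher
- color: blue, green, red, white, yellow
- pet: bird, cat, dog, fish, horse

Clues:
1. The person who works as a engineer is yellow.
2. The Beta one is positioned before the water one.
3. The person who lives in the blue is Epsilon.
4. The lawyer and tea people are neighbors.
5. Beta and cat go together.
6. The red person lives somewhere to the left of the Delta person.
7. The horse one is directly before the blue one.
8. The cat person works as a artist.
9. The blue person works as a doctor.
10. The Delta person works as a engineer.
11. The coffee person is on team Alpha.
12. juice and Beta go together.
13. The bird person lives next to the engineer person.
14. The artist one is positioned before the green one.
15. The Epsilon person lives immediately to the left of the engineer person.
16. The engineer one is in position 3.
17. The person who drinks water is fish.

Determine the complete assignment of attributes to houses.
Solution:

House | Team | Drink | Profession | Color | Pet
-----------------------------------------------
  1   | Alpha | coffee | lawyer | red | horse
  2   | Epsilon | tea | doctor | blue | bird
  3   | Delta | milk | engineer | yellow | dog
  4   | Beta | juice | artist | white | cat
  5   | Gamma | water | teacher | green | fish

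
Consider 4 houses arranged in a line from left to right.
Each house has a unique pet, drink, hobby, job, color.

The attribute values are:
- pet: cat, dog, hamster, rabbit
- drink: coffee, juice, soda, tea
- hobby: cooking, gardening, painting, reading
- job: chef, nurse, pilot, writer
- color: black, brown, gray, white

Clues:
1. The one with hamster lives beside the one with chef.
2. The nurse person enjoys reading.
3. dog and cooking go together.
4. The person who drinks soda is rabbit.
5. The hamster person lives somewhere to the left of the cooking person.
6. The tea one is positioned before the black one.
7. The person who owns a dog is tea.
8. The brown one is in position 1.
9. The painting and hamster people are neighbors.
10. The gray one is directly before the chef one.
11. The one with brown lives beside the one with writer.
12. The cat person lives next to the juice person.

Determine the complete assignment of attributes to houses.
Solution:

House | Pet | Drink | Hobby | Job | Color
-----------------------------------------
  1   | cat | coffee | painting | pilot | brown
  2   | hamster | juice | gardening | writer | gray
  3   | dog | tea | cooking | chef | white
  4   | rabbit | soda | reading | nurse | black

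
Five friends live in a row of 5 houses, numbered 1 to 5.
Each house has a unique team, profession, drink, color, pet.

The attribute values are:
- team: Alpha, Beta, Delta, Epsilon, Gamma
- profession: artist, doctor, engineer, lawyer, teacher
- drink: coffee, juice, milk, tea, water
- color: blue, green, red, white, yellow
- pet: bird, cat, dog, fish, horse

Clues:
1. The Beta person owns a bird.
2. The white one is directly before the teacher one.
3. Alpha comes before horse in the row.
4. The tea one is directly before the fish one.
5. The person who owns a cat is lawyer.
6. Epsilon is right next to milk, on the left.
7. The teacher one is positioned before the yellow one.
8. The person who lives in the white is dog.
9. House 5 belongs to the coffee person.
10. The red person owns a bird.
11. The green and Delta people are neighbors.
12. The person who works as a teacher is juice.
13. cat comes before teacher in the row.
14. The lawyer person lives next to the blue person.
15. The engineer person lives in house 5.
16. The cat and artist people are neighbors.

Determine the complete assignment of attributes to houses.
Solution:

House | Team | Profession | Drink | Color | Pet
-----------------------------------------------
  1   | Epsilon | lawyer | tea | green | cat
  2   | Delta | artist | milk | blue | fish
  3   | Alpha | doctor | water | white | dog
  4   | Beta | teacher | juice | red | bird
  5   | Gamma | engineer | coffee | yellow | horse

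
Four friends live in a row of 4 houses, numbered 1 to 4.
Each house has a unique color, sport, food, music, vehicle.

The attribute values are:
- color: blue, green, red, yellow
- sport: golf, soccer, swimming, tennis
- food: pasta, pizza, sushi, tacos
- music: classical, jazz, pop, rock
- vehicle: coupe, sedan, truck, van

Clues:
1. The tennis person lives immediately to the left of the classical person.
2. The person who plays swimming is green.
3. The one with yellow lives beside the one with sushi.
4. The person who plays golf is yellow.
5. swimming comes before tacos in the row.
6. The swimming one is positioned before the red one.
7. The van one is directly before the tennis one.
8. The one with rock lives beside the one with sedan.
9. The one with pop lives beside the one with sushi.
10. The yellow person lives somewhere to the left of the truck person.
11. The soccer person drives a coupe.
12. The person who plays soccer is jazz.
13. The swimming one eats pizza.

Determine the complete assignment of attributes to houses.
Solution:

House | Color | Sport | Food | Music | Vehicle
----------------------------------------------
  1   | yellow | golf | pasta | pop | van
  2   | blue | tennis | sushi | rock | truck
  3   | green | swimming | pizza | classical | sedan
  4   | red | soccer | tacos | jazz | coupe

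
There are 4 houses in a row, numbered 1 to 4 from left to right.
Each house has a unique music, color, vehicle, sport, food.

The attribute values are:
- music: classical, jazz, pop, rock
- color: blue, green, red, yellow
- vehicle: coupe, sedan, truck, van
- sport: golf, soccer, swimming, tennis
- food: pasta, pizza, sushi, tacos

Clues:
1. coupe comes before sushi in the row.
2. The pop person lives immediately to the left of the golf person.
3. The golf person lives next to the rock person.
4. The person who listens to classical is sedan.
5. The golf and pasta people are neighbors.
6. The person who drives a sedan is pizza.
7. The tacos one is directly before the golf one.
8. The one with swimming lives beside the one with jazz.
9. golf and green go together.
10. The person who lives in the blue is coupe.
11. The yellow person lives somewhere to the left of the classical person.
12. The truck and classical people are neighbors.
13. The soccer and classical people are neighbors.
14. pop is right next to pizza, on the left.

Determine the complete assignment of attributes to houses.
Solution:

House | Music | Color | Vehicle | Sport | Food
----------------------------------------------
  1   | pop | yellow | truck | soccer | tacos
  2   | classical | green | sedan | golf | pizza
  3   | rock | blue | coupe | swimming | pasta
  4   | jazz | red | van | tennis | sushi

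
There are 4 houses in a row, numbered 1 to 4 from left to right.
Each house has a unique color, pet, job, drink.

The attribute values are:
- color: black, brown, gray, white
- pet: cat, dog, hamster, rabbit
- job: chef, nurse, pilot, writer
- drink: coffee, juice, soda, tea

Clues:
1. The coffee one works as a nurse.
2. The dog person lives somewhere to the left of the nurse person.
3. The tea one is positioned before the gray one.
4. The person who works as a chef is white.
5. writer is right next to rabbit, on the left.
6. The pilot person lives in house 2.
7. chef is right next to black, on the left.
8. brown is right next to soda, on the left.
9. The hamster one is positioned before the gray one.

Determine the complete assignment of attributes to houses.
Solution:

House | Color | Pet | Job | Drink
---------------------------------
  1   | brown | hamster | writer | tea
  2   | gray | rabbit | pilot | soda
  3   | white | dog | chef | juice
  4   | black | cat | nurse | coffee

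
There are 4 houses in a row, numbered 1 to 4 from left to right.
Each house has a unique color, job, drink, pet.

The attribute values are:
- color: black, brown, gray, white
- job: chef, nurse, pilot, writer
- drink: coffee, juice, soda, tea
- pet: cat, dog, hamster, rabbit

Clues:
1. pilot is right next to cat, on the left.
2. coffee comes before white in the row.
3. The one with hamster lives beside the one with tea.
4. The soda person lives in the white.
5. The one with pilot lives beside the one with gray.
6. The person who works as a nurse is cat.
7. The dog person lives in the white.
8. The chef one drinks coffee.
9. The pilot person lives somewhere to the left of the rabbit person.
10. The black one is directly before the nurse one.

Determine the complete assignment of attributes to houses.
Solution:

House | Color | Job | Drink | Pet
---------------------------------
  1   | black | pilot | juice | hamster
  2   | gray | nurse | tea | cat
  3   | brown | chef | coffee | rabbit
  4   | white | writer | soda | dog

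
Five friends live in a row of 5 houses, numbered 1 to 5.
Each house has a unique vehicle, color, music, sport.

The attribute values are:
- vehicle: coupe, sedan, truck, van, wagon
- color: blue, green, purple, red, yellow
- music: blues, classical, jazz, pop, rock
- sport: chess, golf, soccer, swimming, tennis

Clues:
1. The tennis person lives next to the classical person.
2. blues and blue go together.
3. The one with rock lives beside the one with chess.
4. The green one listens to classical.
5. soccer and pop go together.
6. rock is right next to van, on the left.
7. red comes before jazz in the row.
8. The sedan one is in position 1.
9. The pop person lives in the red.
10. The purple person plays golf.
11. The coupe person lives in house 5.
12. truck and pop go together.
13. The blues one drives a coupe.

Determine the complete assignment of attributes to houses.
Solution:

House | Vehicle | Color | Music | Sport
---------------------------------------
  1   | sedan | yellow | rock | tennis
  2   | van | green | classical | chess
  3   | truck | red | pop | soccer
  4   | wagon | purple | jazz | golf
  5   | coupe | blue | blues | swimming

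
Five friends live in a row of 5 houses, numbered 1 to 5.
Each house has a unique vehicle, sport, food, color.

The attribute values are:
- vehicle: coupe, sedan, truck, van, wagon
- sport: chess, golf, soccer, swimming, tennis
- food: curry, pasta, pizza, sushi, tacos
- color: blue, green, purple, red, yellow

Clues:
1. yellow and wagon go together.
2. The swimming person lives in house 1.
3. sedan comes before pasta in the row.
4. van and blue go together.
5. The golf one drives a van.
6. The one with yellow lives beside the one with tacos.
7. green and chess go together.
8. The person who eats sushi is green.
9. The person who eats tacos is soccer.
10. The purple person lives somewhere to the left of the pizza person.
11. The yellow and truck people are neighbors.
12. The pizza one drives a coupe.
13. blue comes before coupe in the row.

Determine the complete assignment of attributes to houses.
Solution:

House | Vehicle | Sport | Food | Color
--------------------------------------
  1   | wagon | swimming | curry | yellow
  2   | truck | soccer | tacos | purple
  3   | sedan | chess | sushi | green
  4   | van | golf | pasta | blue
  5   | coupe | tennis | pizza | red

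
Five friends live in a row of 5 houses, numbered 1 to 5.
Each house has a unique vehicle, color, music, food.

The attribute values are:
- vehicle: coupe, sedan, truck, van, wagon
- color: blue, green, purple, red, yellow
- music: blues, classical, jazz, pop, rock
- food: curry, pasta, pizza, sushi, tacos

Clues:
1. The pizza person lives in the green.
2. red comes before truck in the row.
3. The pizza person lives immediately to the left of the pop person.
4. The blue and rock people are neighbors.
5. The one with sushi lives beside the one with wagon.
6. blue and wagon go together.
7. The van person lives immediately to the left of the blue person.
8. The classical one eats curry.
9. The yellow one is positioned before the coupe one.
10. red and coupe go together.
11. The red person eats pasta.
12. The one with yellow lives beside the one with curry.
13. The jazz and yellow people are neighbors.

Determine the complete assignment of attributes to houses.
Solution:

House | Vehicle | Color | Music | Food
--------------------------------------
  1   | sedan | green | jazz | pizza
  2   | van | yellow | pop | sushi
  3   | wagon | blue | classical | curry
  4   | coupe | red | rock | pasta
  5   | truck | purple | blues | tacos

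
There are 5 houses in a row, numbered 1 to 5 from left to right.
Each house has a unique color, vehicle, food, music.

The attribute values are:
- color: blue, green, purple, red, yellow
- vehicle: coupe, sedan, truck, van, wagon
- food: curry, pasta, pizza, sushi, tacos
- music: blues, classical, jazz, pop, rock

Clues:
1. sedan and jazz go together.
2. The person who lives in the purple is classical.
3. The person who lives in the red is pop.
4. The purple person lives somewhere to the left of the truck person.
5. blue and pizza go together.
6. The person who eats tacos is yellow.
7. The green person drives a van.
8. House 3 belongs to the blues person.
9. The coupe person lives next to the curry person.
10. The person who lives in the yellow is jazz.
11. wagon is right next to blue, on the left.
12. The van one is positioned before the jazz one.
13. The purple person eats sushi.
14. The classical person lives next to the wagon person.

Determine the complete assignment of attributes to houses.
Solution:

House | Color | Vehicle | Food | Music
--------------------------------------
  1   | purple | coupe | sushi | classical
  2   | red | wagon | curry | pop
  3   | blue | truck | pizza | blues
  4   | green | van | pasta | rock
  5   | yellow | sedan | tacos | jazz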